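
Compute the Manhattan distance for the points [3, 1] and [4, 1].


d = sum of absolute differences: |3-4|=1 + |1-1|=0 = 1.

1


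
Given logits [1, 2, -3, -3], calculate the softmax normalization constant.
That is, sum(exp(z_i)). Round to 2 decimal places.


Denom = e^1=2.7183 + e^2=7.3891 + e^-3=0.0498 + e^-3=0.0498. Sum = 10.2070, which rounds to 10.21.

10.21


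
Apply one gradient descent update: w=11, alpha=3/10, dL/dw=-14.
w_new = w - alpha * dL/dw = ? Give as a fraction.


w_new = 11 - 3/10 * -14 = 11 - -21/5 = 76/5.

76/5


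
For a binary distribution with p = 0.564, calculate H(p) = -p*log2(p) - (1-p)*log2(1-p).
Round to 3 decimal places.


H = -0.564*log2(0.564) - 0.436*log2(0.436) = 0.988.

0.988


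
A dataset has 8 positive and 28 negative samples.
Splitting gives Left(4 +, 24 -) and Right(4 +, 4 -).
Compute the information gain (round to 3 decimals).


H(parent) = 0.7642. H(left) = 0.5917, H(right) = 1.0000. Weighted = (28/36)*0.5917 + (8/36)*1.0000 = 0.6824. IG = 0.7642 - 0.6824 = 0.0818, which rounds to 0.082.

0.082


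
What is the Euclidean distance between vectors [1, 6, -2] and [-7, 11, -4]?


d = sqrt(sum of squared differences). (1--7)^2=64, (6-11)^2=25, (-2--4)^2=4. Sum = 93.

sqrt(93)


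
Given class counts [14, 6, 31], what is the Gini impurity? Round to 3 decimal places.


Total = 51. Proportions: 14/51, 6/51, 31/51. sum(p_i^2) = 0.4587. Gini = 1 - 0.4587 = 0.5413, which rounds to 0.541.

0.541


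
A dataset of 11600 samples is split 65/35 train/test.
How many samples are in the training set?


Test set = 11600 * 35% = 4060. Training set = 11600 - 4060 = 7540.

7540


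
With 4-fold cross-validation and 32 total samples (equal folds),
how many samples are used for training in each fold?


Each validation fold has 32/4 = 8 samples. Training set = 32 - 8 = 24.

24


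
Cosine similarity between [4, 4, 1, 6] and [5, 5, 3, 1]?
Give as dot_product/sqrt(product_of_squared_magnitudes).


dot = 49. |a|^2 = 69, |b|^2 = 60. cos = 49/sqrt(4140).

49/sqrt(4140)


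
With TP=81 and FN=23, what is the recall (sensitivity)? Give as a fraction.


Recall = TP / (TP + FN) = 81 / 104 = 81/104.

81/104


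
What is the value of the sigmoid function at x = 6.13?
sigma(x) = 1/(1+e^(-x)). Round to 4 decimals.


sigma(6.13) = 1/(1+e^(-6.13)) = 1/(1+0.002177) = 1/1.002177 = 0.9978.

0.9978


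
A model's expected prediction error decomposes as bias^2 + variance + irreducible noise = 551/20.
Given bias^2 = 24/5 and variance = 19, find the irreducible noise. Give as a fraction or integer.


Total error = bias^2 + variance + irreducible noise. So irreducible noise = 551/20 - 24/5 - 19 = 15/4.

15/4


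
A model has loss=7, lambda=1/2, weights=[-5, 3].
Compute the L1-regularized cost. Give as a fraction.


L1 norm = sum(|w|) = 8. J = 7 + 1/2 * 8 = 11.

11


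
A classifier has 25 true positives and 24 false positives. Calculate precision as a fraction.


Precision = TP / (TP + FP) = 25 / 49 = 25/49.

25/49


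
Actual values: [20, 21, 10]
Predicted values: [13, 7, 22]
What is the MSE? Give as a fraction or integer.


MSE = (1/3) * ((20-13)^2=49 + (21-7)^2=196 + (10-22)^2=144). Sum = 389. MSE = 389/3.

389/3


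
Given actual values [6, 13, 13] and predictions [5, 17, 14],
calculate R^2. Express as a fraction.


Mean(y) = 32/3. SS_res = 18. SS_tot = 98/3. R^2 = 1 - 18/(98/3) = 22/49.

22/49


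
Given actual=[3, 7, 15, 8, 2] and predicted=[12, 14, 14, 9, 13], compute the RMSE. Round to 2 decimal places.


MSE = 50.6000. RMSE = sqrt(50.6000) = 7.11.

7.11


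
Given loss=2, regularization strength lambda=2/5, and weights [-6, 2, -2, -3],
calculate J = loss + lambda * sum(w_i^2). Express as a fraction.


L2 sq norm = sum(w^2) = 53. J = 2 + 2/5 * 53 = 116/5.

116/5


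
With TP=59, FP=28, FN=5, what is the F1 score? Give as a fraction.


Precision = 59/87 = 59/87. Recall = 59/64 = 59/64. F1 = 2*P*R/(P+R) = 118/151.

118/151


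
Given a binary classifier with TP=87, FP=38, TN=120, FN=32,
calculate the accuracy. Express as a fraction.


Accuracy = (TP + TN) / (TP + TN + FP + FN) = (87 + 120) / 277 = 207/277.

207/277


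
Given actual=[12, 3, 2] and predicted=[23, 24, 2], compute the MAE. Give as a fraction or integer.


MAE = (1/3) * (|12-23|=11 + |3-24|=21 + |2-2|=0). Sum = 32. MAE = 32/3.

32/3


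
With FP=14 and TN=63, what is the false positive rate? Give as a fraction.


FPR = FP / (FP + TN) = 14 / 77 = 2/11.

2/11


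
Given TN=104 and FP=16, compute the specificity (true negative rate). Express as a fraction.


Specificity = TN / (TN + FP) = 104 / 120 = 13/15.

13/15


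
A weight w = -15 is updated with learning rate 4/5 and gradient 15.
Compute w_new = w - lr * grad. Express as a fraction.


w_new = -15 - 4/5 * 15 = -15 - 12 = -27.

-27


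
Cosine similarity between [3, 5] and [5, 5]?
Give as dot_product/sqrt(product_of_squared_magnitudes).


dot = 40. |a|^2 = 34, |b|^2 = 50. cos = 40/sqrt(1700).

40/sqrt(1700)


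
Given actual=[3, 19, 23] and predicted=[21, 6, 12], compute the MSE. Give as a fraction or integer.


MSE = (1/3) * ((3-21)^2=324 + (19-6)^2=169 + (23-12)^2=121). Sum = 614. MSE = 614/3.

614/3


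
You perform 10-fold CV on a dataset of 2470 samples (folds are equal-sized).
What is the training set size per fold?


Each validation fold has 2470/10 = 247 samples. Training set = 2470 - 247 = 2223.

2223


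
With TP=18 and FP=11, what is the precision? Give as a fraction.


Precision = TP / (TP + FP) = 18 / 29 = 18/29.

18/29


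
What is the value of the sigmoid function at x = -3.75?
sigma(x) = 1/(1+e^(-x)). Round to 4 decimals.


sigma(-3.75) = 1/(1+e^(3.75)) = 1/(1+42.521082) = 1/43.521082 = 0.0230.

0.0230


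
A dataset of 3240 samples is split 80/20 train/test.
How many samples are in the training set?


Test set = 3240 * 20% = 648. Training set = 3240 - 648 = 2592.

2592


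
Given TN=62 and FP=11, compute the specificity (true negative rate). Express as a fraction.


Specificity = TN / (TN + FP) = 62 / 73 = 62/73.

62/73


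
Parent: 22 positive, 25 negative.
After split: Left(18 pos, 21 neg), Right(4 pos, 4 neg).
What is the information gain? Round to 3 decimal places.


H(parent) = 0.9971. H(left) = 0.9957, H(right) = 1.0000. Weighted = (39/47)*0.9957 + (8/47)*1.0000 = 0.9964. IG = 0.9971 - 0.9964 = 0.0007, which rounds to 0.001.

0.001


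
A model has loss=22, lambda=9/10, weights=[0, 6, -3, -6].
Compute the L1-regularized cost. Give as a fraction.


L1 norm = sum(|w|) = 15. J = 22 + 9/10 * 15 = 71/2.

71/2


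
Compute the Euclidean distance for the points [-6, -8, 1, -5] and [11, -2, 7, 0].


d = sqrt(sum of squared differences). (-6-11)^2=289, (-8--2)^2=36, (1-7)^2=36, (-5-0)^2=25. Sum = 386.

sqrt(386)


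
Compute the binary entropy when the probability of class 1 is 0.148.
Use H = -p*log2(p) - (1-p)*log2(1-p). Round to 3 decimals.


H = -0.148*log2(0.148) - 0.852*log2(0.852) = 0.605.

0.605


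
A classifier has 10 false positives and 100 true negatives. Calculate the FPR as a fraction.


FPR = FP / (FP + TN) = 10 / 110 = 1/11.

1/11


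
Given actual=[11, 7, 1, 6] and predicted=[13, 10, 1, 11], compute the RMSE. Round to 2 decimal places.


MSE = 9.5000. RMSE = sqrt(9.5000) = 3.08.

3.08


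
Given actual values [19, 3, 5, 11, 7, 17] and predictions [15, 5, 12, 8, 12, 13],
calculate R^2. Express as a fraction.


Mean(y) = 31/3. SS_res = 119. SS_tot = 640/3. R^2 = 1 - 119/(640/3) = 283/640.

283/640


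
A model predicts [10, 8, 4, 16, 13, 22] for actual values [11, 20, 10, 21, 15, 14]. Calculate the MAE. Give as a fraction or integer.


MAE = (1/6) * (|11-10|=1 + |20-8|=12 + |10-4|=6 + |21-16|=5 + |15-13|=2 + |14-22|=8). Sum = 34. MAE = 17/3.

17/3


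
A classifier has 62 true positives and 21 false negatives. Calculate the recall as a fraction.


Recall = TP / (TP + FN) = 62 / 83 = 62/83.

62/83


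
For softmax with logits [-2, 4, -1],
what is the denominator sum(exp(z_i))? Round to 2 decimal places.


Denom = e^-2=0.1353 + e^4=54.5982 + e^-1=0.3679. Sum = 55.1014, which rounds to 55.10.

55.10


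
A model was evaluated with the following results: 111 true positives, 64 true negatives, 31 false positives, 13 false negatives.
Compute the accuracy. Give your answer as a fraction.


Accuracy = (TP + TN) / (TP + TN + FP + FN) = (111 + 64) / 219 = 175/219.

175/219


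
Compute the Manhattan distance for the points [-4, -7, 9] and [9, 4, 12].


d = sum of absolute differences: |-4-9|=13 + |-7-4|=11 + |9-12|=3 = 27.

27


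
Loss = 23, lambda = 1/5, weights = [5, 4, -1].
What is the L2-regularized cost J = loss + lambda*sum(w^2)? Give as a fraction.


L2 sq norm = sum(w^2) = 42. J = 23 + 1/5 * 42 = 157/5.

157/5


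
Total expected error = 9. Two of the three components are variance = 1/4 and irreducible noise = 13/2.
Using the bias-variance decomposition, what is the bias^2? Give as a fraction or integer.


Total error = bias^2 + variance + irreducible noise. So bias^2 = 9 - 1/4 - 13/2 = 9/4.

9/4


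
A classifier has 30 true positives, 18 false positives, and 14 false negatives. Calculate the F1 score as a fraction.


Precision = 30/48 = 5/8. Recall = 30/44 = 15/22. F1 = 2*P*R/(P+R) = 15/23.

15/23


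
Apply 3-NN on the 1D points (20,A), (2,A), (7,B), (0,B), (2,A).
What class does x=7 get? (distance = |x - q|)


Distances: |20-7|=13, |2-7|=5, |7-7|=0, |0-7|=7, |2-7|=5. 3 nearest: (7,B), (2,A), (2,A). Counts: {'B': 1, 'A': 2}. Majority class: A.

A


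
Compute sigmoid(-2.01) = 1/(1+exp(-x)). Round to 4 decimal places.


sigma(-2.01) = 1/(1+e^(2.01)) = 1/(1+7.463317) = 1/8.463317 = 0.1182.

0.1182


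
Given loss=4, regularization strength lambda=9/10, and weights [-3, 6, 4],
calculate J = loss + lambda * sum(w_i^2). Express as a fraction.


L2 sq norm = sum(w^2) = 61. J = 4 + 9/10 * 61 = 589/10.

589/10


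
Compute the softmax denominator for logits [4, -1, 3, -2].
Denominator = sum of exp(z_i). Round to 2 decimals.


Denom = e^4=54.5982 + e^-1=0.3679 + e^3=20.0855 + e^-2=0.1353. Sum = 75.1869, which rounds to 75.19.

75.19


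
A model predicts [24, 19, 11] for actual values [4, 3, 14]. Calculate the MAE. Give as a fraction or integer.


MAE = (1/3) * (|4-24|=20 + |3-19|=16 + |14-11|=3). Sum = 39. MAE = 13.

13


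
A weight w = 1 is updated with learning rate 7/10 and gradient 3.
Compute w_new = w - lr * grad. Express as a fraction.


w_new = 1 - 7/10 * 3 = 1 - 21/10 = -11/10.

-11/10


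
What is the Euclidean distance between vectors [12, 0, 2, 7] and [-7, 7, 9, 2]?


d = sqrt(sum of squared differences). (12--7)^2=361, (0-7)^2=49, (2-9)^2=49, (7-2)^2=25. Sum = 484.

22


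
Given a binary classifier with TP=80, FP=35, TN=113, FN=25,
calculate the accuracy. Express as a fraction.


Accuracy = (TP + TN) / (TP + TN + FP + FN) = (80 + 113) / 253 = 193/253.

193/253


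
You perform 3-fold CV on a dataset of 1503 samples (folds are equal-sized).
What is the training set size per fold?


Each validation fold has 1503/3 = 501 samples. Training set = 1503 - 501 = 1002.

1002


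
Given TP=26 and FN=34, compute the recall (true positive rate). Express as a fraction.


Recall = TP / (TP + FN) = 26 / 60 = 13/30.

13/30


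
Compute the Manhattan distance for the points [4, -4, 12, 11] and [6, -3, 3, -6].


d = sum of absolute differences: |4-6|=2 + |-4--3|=1 + |12-3|=9 + |11--6|=17 = 29.

29


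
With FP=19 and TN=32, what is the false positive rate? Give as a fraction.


FPR = FP / (FP + TN) = 19 / 51 = 19/51.

19/51


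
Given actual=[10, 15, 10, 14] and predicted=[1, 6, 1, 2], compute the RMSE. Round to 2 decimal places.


MSE = 96.7500. RMSE = sqrt(96.7500) = 9.84.

9.84


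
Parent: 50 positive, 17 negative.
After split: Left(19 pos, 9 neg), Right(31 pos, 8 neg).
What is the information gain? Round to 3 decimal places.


H(parent) = 0.8171. H(left) = 0.9059, H(right) = 0.7321. Weighted = (28/67)*0.9059 + (39/67)*0.7321 = 0.8047. IG = 0.8171 - 0.8047 = 0.0124, which rounds to 0.012.

0.012


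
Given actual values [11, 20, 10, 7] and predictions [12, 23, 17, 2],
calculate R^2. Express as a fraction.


Mean(y) = 12. SS_res = 84. SS_tot = 94. R^2 = 1 - 84/(94) = 5/47.

5/47


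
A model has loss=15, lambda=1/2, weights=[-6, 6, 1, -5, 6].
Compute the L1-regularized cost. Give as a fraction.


L1 norm = sum(|w|) = 24. J = 15 + 1/2 * 24 = 27.

27


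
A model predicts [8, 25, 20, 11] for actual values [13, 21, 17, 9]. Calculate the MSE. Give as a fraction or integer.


MSE = (1/4) * ((13-8)^2=25 + (21-25)^2=16 + (17-20)^2=9 + (9-11)^2=4). Sum = 54. MSE = 27/2.

27/2


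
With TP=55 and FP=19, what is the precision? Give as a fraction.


Precision = TP / (TP + FP) = 55 / 74 = 55/74.

55/74


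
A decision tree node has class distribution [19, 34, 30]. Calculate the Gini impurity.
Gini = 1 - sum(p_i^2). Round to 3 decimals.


Total = 83. Proportions: 19/83, 34/83, 30/83. sum(p_i^2) = 0.3508. Gini = 1 - 0.3508 = 0.6492, which rounds to 0.649.

0.649


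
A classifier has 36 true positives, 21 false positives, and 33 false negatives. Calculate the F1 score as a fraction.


Precision = 36/57 = 12/19. Recall = 36/69 = 12/23. F1 = 2*P*R/(P+R) = 4/7.

4/7


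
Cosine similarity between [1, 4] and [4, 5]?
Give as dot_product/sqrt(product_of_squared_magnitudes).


dot = 24. |a|^2 = 17, |b|^2 = 41. cos = 24/sqrt(697).

24/sqrt(697)


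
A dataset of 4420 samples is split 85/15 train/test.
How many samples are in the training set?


Test set = 4420 * 15% = 663. Training set = 4420 - 663 = 3757.

3757


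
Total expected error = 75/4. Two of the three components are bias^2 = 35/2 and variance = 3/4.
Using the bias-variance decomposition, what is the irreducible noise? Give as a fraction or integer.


Total error = bias^2 + variance + irreducible noise. So irreducible noise = 75/4 - 35/2 - 3/4 = 1/2.

1/2


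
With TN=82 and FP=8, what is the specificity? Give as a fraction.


Specificity = TN / (TN + FP) = 82 / 90 = 41/45.

41/45


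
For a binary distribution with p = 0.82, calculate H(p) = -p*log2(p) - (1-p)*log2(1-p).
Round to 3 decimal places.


H = -0.82*log2(0.82) - 0.18*log2(0.18) = 0.680.

0.680


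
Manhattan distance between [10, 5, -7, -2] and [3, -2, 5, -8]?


d = sum of absolute differences: |10-3|=7 + |5--2|=7 + |-7-5|=12 + |-2--8|=6 = 32.

32


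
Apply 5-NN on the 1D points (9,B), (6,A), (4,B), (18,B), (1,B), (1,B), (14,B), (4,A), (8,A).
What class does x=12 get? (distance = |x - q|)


Distances: |9-12|=3, |6-12|=6, |4-12|=8, |18-12|=6, |1-12|=11, |1-12|=11, |14-12|=2, |4-12|=8, |8-12|=4. 5 nearest: (14,B), (9,B), (8,A), (6,A), (18,B). Counts: {'B': 3, 'A': 2}. Majority class: B.

B


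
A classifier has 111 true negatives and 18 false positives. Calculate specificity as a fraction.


Specificity = TN / (TN + FP) = 111 / 129 = 37/43.

37/43


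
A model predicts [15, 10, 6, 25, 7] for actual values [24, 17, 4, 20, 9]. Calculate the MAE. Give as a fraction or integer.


MAE = (1/5) * (|24-15|=9 + |17-10|=7 + |4-6|=2 + |20-25|=5 + |9-7|=2). Sum = 25. MAE = 5.

5


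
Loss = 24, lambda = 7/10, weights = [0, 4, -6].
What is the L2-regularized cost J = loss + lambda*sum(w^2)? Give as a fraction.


L2 sq norm = sum(w^2) = 52. J = 24 + 7/10 * 52 = 302/5.

302/5


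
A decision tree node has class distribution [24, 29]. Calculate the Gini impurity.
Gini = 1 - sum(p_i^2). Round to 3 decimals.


Total = 53. Proportions: 24/53, 29/53. sum(p_i^2) = 0.5044. Gini = 1 - 0.5044 = 0.4956, which rounds to 0.496.

0.496


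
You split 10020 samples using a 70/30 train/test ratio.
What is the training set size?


Test set = 10020 * 30% = 3006. Training set = 10020 - 3006 = 7014.

7014


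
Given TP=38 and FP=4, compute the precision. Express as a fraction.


Precision = TP / (TP + FP) = 38 / 42 = 19/21.

19/21


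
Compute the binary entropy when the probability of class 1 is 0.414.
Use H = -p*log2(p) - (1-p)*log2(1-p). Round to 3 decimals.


H = -0.414*log2(0.414) - 0.586*log2(0.586) = 0.979.

0.979


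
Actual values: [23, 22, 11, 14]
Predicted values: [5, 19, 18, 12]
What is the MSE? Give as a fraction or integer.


MSE = (1/4) * ((23-5)^2=324 + (22-19)^2=9 + (11-18)^2=49 + (14-12)^2=4). Sum = 386. MSE = 193/2.

193/2


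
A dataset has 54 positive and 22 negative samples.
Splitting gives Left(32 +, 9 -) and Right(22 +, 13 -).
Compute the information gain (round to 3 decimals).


H(parent) = 0.8680. H(left) = 0.7593, H(right) = 0.9518. Weighted = (41/76)*0.7593 + (35/76)*0.9518 = 0.8480. IG = 0.8680 - 0.8480 = 0.0200, which rounds to 0.020.

0.020


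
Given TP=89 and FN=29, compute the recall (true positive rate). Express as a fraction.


Recall = TP / (TP + FN) = 89 / 118 = 89/118.

89/118


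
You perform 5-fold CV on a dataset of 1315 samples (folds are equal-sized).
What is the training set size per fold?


Each validation fold has 1315/5 = 263 samples. Training set = 1315 - 263 = 1052.

1052


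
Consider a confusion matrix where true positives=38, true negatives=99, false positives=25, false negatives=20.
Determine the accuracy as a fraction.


Accuracy = (TP + TN) / (TP + TN + FP + FN) = (38 + 99) / 182 = 137/182.

137/182


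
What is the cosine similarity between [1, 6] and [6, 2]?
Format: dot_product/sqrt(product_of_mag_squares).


dot = 18. |a|^2 = 37, |b|^2 = 40. cos = 18/sqrt(1480).

18/sqrt(1480)


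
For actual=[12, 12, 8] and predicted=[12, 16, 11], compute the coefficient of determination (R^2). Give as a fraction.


Mean(y) = 32/3. SS_res = 25. SS_tot = 32/3. R^2 = 1 - 25/(32/3) = -43/32.

-43/32


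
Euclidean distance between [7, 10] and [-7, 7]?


d = sqrt(sum of squared differences). (7--7)^2=196, (10-7)^2=9. Sum = 205.

sqrt(205)


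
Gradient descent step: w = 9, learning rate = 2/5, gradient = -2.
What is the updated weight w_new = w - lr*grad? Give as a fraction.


w_new = 9 - 2/5 * -2 = 9 - -4/5 = 49/5.

49/5


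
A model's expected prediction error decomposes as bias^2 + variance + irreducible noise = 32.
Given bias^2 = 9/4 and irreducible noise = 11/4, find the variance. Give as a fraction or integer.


Total error = bias^2 + variance + irreducible noise. So variance = 32 - 9/4 - 11/4 = 27.

27


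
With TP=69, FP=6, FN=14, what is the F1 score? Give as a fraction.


Precision = 69/75 = 23/25. Recall = 69/83 = 69/83. F1 = 2*P*R/(P+R) = 69/79.

69/79


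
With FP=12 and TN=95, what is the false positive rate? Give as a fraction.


FPR = FP / (FP + TN) = 12 / 107 = 12/107.

12/107


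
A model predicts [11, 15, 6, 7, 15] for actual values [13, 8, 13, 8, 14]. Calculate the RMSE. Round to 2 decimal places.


MSE = 20.8000. RMSE = sqrt(20.8000) = 4.56.

4.56


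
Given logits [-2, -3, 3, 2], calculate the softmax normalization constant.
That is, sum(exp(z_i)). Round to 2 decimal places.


Denom = e^-2=0.1353 + e^-3=0.0498 + e^3=20.0855 + e^2=7.3891. Sum = 27.6597, which rounds to 27.66.

27.66


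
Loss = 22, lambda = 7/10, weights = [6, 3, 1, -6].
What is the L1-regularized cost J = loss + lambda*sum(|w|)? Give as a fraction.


L1 norm = sum(|w|) = 16. J = 22 + 7/10 * 16 = 166/5.

166/5


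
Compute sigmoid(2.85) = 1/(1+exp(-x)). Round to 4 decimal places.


sigma(2.85) = 1/(1+e^(-2.85)) = 1/(1+0.057844) = 1/1.057844 = 0.9453.

0.9453


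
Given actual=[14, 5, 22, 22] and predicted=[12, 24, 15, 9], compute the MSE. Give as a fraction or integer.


MSE = (1/4) * ((14-12)^2=4 + (5-24)^2=361 + (22-15)^2=49 + (22-9)^2=169). Sum = 583. MSE = 583/4.

583/4


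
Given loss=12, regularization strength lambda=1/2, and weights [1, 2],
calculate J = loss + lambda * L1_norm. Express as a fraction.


L1 norm = sum(|w|) = 3. J = 12 + 1/2 * 3 = 27/2.

27/2


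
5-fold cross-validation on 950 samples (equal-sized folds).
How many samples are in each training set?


Each validation fold has 950/5 = 190 samples. Training set = 950 - 190 = 760.

760


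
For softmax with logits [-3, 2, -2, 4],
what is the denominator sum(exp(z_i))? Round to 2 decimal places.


Denom = e^-3=0.0498 + e^2=7.3891 + e^-2=0.1353 + e^4=54.5982. Sum = 62.1724, which rounds to 62.17.

62.17


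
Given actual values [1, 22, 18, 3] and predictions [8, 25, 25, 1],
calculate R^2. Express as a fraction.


Mean(y) = 11. SS_res = 111. SS_tot = 334. R^2 = 1 - 111/(334) = 223/334.

223/334


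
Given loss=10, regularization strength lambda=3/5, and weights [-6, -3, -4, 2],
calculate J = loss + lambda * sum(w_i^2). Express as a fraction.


L2 sq norm = sum(w^2) = 65. J = 10 + 3/5 * 65 = 49.

49


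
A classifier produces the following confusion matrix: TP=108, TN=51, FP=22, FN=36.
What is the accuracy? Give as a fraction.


Accuracy = (TP + TN) / (TP + TN + FP + FN) = (108 + 51) / 217 = 159/217.

159/217


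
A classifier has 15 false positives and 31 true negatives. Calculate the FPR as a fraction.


FPR = FP / (FP + TN) = 15 / 46 = 15/46.

15/46


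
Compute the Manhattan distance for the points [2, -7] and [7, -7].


d = sum of absolute differences: |2-7|=5 + |-7--7|=0 = 5.

5


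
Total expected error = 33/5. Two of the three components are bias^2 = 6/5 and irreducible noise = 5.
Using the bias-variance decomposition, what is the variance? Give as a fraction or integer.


Total error = bias^2 + variance + irreducible noise. So variance = 33/5 - 6/5 - 5 = 2/5.

2/5


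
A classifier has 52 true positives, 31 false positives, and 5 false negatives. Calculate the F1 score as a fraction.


Precision = 52/83 = 52/83. Recall = 52/57 = 52/57. F1 = 2*P*R/(P+R) = 26/35.

26/35


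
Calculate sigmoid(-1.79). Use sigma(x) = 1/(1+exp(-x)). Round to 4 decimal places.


sigma(-1.79) = 1/(1+e^(1.79)) = 1/(1+5.989452) = 1/6.989452 = 0.1431.

0.1431


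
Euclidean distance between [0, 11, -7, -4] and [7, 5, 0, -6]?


d = sqrt(sum of squared differences). (0-7)^2=49, (11-5)^2=36, (-7-0)^2=49, (-4--6)^2=4. Sum = 138.

sqrt(138)


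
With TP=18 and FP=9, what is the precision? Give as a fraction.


Precision = TP / (TP + FP) = 18 / 27 = 2/3.

2/3


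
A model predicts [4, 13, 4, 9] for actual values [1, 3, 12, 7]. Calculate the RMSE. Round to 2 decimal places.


MSE = 44.2500. RMSE = sqrt(44.2500) = 6.65.

6.65


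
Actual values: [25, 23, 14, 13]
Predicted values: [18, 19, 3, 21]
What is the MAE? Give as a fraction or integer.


MAE = (1/4) * (|25-18|=7 + |23-19|=4 + |14-3|=11 + |13-21|=8). Sum = 30. MAE = 15/2.

15/2


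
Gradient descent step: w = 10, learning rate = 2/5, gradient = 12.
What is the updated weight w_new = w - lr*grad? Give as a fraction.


w_new = 10 - 2/5 * 12 = 10 - 24/5 = 26/5.

26/5


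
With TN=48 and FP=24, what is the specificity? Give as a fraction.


Specificity = TN / (TN + FP) = 48 / 72 = 2/3.

2/3


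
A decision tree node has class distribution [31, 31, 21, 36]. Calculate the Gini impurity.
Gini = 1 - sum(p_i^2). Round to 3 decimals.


Total = 119. Proportions: 31/119, 31/119, 21/119, 36/119. sum(p_i^2) = 0.2584. Gini = 1 - 0.2584 = 0.7416, which rounds to 0.742.

0.742


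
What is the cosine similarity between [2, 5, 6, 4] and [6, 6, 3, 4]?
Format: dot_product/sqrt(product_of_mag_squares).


dot = 76. |a|^2 = 81, |b|^2 = 97. cos = 76/sqrt(7857).

76/sqrt(7857)


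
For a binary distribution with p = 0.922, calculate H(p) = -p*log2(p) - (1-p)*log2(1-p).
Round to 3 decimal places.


H = -0.922*log2(0.922) - 0.078*log2(0.078) = 0.395.

0.395


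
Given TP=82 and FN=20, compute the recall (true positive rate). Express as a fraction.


Recall = TP / (TP + FN) = 82 / 102 = 41/51.

41/51


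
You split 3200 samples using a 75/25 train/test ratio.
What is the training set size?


Test set = 3200 * 25% = 800. Training set = 3200 - 800 = 2400.

2400


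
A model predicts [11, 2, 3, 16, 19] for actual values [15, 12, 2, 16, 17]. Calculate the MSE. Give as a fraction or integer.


MSE = (1/5) * ((15-11)^2=16 + (12-2)^2=100 + (2-3)^2=1 + (16-16)^2=0 + (17-19)^2=4). Sum = 121. MSE = 121/5.

121/5


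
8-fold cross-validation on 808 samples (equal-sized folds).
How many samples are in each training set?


Each validation fold has 808/8 = 101 samples. Training set = 808 - 101 = 707.

707


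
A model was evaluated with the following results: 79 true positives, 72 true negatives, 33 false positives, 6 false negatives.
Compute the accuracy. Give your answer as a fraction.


Accuracy = (TP + TN) / (TP + TN + FP + FN) = (79 + 72) / 190 = 151/190.

151/190


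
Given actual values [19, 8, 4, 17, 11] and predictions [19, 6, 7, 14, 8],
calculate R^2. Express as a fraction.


Mean(y) = 59/5. SS_res = 31. SS_tot = 774/5. R^2 = 1 - 31/(774/5) = 619/774.

619/774


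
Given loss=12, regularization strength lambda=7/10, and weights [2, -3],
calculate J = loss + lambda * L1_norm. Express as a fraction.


L1 norm = sum(|w|) = 5. J = 12 + 7/10 * 5 = 31/2.

31/2


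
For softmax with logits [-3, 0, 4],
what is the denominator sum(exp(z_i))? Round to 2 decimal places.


Denom = e^-3=0.0498 + e^0=1.0000 + e^4=54.5982. Sum = 55.6480, which rounds to 55.65.

55.65


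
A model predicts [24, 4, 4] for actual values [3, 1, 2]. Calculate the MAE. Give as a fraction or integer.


MAE = (1/3) * (|3-24|=21 + |1-4|=3 + |2-4|=2). Sum = 26. MAE = 26/3.

26/3


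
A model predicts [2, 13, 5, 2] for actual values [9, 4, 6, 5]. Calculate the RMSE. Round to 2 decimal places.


MSE = 35.0000. RMSE = sqrt(35.0000) = 5.92.

5.92


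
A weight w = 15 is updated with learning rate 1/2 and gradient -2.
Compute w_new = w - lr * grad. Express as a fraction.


w_new = 15 - 1/2 * -2 = 15 - -1 = 16.

16


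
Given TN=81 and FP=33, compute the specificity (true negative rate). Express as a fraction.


Specificity = TN / (TN + FP) = 81 / 114 = 27/38.

27/38


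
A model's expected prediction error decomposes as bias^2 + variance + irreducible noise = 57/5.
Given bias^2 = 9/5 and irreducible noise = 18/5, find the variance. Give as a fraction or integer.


Total error = bias^2 + variance + irreducible noise. So variance = 57/5 - 9/5 - 18/5 = 6.

6


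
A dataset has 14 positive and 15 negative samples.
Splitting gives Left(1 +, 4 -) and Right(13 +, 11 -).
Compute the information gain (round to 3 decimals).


H(parent) = 0.9991. H(left) = 0.7219, H(right) = 0.9950. Weighted = (5/29)*0.7219 + (24/29)*0.9950 = 0.9479. IG = 0.9991 - 0.9479 = 0.0512, which rounds to 0.051.

0.051


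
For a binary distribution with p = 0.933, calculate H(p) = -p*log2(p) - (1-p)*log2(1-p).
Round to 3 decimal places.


H = -0.933*log2(0.933) - 0.067*log2(0.067) = 0.355.

0.355


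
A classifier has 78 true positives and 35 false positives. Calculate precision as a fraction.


Precision = TP / (TP + FP) = 78 / 113 = 78/113.

78/113


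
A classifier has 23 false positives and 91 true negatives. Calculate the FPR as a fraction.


FPR = FP / (FP + TN) = 23 / 114 = 23/114.

23/114


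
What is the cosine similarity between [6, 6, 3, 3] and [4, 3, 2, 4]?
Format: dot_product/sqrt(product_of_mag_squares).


dot = 60. |a|^2 = 90, |b|^2 = 45. cos = 60/sqrt(4050).

60/sqrt(4050)


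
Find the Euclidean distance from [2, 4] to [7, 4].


d = sqrt(sum of squared differences). (2-7)^2=25, (4-4)^2=0. Sum = 25.

5


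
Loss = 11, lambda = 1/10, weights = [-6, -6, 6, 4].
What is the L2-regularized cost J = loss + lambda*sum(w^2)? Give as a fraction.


L2 sq norm = sum(w^2) = 124. J = 11 + 1/10 * 124 = 117/5.

117/5


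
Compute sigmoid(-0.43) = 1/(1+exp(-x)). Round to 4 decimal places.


sigma(-0.43) = 1/(1+e^(0.43)) = 1/(1+1.537258) = 1/2.537258 = 0.3941.

0.3941


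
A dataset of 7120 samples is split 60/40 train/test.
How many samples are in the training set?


Test set = 7120 * 40% = 2848. Training set = 7120 - 2848 = 4272.

4272


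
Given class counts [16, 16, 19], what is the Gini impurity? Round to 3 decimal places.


Total = 51. Proportions: 16/51, 16/51, 19/51. sum(p_i^2) = 0.3356. Gini = 1 - 0.3356 = 0.6644, which rounds to 0.664.

0.664


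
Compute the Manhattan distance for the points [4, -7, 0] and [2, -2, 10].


d = sum of absolute differences: |4-2|=2 + |-7--2|=5 + |0-10|=10 = 17.

17


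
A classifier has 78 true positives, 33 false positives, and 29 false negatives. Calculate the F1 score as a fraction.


Precision = 78/111 = 26/37. Recall = 78/107 = 78/107. F1 = 2*P*R/(P+R) = 78/109.

78/109


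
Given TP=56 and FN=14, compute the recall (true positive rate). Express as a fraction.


Recall = TP / (TP + FN) = 56 / 70 = 4/5.

4/5


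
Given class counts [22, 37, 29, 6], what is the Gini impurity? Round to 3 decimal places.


Total = 94. Proportions: 22/94, 37/94, 29/94, 6/94. sum(p_i^2) = 0.3090. Gini = 1 - 0.3090 = 0.6910, which rounds to 0.691.

0.691


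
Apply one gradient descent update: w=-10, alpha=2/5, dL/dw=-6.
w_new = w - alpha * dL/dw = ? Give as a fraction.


w_new = -10 - 2/5 * -6 = -10 - -12/5 = -38/5.

-38/5


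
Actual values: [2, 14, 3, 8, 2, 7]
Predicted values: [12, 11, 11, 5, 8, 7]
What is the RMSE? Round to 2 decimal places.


MSE = 36.3333. RMSE = sqrt(36.3333) = 6.03.

6.03


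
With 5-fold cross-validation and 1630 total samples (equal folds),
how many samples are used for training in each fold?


Each validation fold has 1630/5 = 326 samples. Training set = 1630 - 326 = 1304.

1304


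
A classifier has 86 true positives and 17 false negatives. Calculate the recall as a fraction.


Recall = TP / (TP + FN) = 86 / 103 = 86/103.

86/103


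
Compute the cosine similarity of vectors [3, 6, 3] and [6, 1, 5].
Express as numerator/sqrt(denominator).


dot = 39. |a|^2 = 54, |b|^2 = 62. cos = 39/sqrt(3348).

39/sqrt(3348)


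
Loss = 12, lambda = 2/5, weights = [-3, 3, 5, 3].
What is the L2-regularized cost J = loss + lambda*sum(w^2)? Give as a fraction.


L2 sq norm = sum(w^2) = 52. J = 12 + 2/5 * 52 = 164/5.

164/5


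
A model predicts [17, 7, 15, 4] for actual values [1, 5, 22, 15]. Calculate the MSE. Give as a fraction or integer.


MSE = (1/4) * ((1-17)^2=256 + (5-7)^2=4 + (22-15)^2=49 + (15-4)^2=121). Sum = 430. MSE = 215/2.

215/2


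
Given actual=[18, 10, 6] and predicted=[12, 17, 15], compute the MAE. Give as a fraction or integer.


MAE = (1/3) * (|18-12|=6 + |10-17|=7 + |6-15|=9). Sum = 22. MAE = 22/3.

22/3


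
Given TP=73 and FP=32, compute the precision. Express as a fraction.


Precision = TP / (TP + FP) = 73 / 105 = 73/105.

73/105


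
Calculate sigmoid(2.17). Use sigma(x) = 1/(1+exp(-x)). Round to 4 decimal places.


sigma(2.17) = 1/(1+e^(-2.17)) = 1/(1+0.114178) = 1/1.114178 = 0.8975.

0.8975


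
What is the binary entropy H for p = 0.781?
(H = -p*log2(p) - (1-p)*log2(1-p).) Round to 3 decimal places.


H = -0.781*log2(0.781) - 0.219*log2(0.219) = 0.758.

0.758


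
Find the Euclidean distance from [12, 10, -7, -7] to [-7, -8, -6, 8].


d = sqrt(sum of squared differences). (12--7)^2=361, (10--8)^2=324, (-7--6)^2=1, (-7-8)^2=225. Sum = 911.

sqrt(911)


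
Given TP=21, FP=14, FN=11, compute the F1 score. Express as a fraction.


Precision = 21/35 = 3/5. Recall = 21/32 = 21/32. F1 = 2*P*R/(P+R) = 42/67.

42/67


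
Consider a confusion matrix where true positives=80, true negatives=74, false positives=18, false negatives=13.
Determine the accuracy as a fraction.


Accuracy = (TP + TN) / (TP + TN + FP + FN) = (80 + 74) / 185 = 154/185.

154/185


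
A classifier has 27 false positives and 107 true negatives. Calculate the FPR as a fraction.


FPR = FP / (FP + TN) = 27 / 134 = 27/134.

27/134


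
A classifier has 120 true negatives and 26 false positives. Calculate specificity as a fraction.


Specificity = TN / (TN + FP) = 120 / 146 = 60/73.

60/73


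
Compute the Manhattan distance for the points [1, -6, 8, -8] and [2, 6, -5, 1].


d = sum of absolute differences: |1-2|=1 + |-6-6|=12 + |8--5|=13 + |-8-1|=9 = 35.

35


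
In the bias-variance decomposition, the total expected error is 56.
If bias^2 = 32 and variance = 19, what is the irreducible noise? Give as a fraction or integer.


Total error = bias^2 + variance + irreducible noise. So irreducible noise = 56 - 32 - 19 = 5.

5


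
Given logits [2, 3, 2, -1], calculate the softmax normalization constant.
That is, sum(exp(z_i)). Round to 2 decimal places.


Denom = e^2=7.3891 + e^3=20.0855 + e^2=7.3891 + e^-1=0.3679. Sum = 35.2316, which rounds to 35.23.

35.23


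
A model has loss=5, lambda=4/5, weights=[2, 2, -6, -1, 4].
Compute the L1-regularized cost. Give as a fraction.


L1 norm = sum(|w|) = 15. J = 5 + 4/5 * 15 = 17.

17


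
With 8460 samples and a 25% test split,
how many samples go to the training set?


Test set = 8460 * 25% = 2115. Training set = 8460 - 2115 = 6345.

6345


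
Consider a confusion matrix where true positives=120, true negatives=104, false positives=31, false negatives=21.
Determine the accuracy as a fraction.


Accuracy = (TP + TN) / (TP + TN + FP + FN) = (120 + 104) / 276 = 56/69.

56/69


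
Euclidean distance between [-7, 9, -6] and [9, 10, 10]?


d = sqrt(sum of squared differences). (-7-9)^2=256, (9-10)^2=1, (-6-10)^2=256. Sum = 513.

sqrt(513)


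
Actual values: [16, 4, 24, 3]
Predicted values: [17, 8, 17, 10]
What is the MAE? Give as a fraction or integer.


MAE = (1/4) * (|16-17|=1 + |4-8|=4 + |24-17|=7 + |3-10|=7). Sum = 19. MAE = 19/4.

19/4


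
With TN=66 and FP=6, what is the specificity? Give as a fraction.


Specificity = TN / (TN + FP) = 66 / 72 = 11/12.

11/12


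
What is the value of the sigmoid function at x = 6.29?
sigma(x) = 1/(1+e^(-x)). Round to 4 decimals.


sigma(6.29) = 1/(1+e^(-6.29)) = 1/(1+0.001855) = 1/1.001855 = 0.9981.

0.9981


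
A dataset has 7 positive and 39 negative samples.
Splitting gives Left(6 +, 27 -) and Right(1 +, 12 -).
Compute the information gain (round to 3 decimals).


H(parent) = 0.6153. H(left) = 0.6840, H(right) = 0.3912. Weighted = (33/46)*0.6840 + (13/46)*0.3912 = 0.6013. IG = 0.6153 - 0.6013 = 0.0140, which rounds to 0.014.

0.014


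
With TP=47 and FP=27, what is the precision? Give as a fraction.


Precision = TP / (TP + FP) = 47 / 74 = 47/74.

47/74


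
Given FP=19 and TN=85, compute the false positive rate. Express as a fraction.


FPR = FP / (FP + TN) = 19 / 104 = 19/104.

19/104


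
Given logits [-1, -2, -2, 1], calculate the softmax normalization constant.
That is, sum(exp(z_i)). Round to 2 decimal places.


Denom = e^-1=0.3679 + e^-2=0.1353 + e^-2=0.1353 + e^1=2.7183. Sum = 3.3568, which rounds to 3.36.

3.36


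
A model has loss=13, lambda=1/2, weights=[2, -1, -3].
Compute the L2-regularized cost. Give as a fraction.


L2 sq norm = sum(w^2) = 14. J = 13 + 1/2 * 14 = 20.

20


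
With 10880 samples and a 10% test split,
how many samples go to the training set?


Test set = 10880 * 10% = 1088. Training set = 10880 - 1088 = 9792.

9792


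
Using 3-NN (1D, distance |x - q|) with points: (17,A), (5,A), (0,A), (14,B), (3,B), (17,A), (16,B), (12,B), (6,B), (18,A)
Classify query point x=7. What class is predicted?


Distances: |17-7|=10, |5-7|=2, |0-7|=7, |14-7|=7, |3-7|=4, |17-7|=10, |16-7|=9, |12-7|=5, |6-7|=1, |18-7|=11. 3 nearest: (6,B), (5,A), (3,B). Counts: {'B': 2, 'A': 1}. Majority class: B.

B


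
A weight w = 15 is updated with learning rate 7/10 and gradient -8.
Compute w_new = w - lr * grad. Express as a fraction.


w_new = 15 - 7/10 * -8 = 15 - -28/5 = 103/5.

103/5


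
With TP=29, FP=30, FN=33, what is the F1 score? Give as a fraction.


Precision = 29/59 = 29/59. Recall = 29/62 = 29/62. F1 = 2*P*R/(P+R) = 58/121.

58/121


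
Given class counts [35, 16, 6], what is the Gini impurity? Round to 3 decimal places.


Total = 57. Proportions: 35/57, 16/57, 6/57. sum(p_i^2) = 0.4669. Gini = 1 - 0.4669 = 0.5331, which rounds to 0.533.

0.533


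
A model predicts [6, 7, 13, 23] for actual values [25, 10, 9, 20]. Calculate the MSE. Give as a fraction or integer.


MSE = (1/4) * ((25-6)^2=361 + (10-7)^2=9 + (9-13)^2=16 + (20-23)^2=9). Sum = 395. MSE = 395/4.

395/4


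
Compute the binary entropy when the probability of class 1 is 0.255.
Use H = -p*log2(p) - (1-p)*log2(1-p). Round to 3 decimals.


H = -0.255*log2(0.255) - 0.745*log2(0.745) = 0.819.

0.819


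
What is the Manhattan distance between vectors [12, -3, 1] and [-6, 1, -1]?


d = sum of absolute differences: |12--6|=18 + |-3-1|=4 + |1--1|=2 = 24.

24


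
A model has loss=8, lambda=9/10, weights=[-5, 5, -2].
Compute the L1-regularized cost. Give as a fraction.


L1 norm = sum(|w|) = 12. J = 8 + 9/10 * 12 = 94/5.

94/5


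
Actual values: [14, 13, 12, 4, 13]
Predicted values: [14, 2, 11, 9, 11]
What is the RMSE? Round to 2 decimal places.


MSE = 30.2000. RMSE = sqrt(30.2000) = 5.50.

5.50


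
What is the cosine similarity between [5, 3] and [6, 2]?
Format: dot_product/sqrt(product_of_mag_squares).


dot = 36. |a|^2 = 34, |b|^2 = 40. cos = 36/sqrt(1360).

36/sqrt(1360)


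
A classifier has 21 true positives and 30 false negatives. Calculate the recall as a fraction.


Recall = TP / (TP + FN) = 21 / 51 = 7/17.

7/17


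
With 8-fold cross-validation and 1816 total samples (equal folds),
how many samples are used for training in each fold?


Each validation fold has 1816/8 = 227 samples. Training set = 1816 - 227 = 1589.

1589


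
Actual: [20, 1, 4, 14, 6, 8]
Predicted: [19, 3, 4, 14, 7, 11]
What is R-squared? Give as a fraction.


Mean(y) = 53/6. SS_res = 15. SS_tot = 1469/6. R^2 = 1 - 15/(1469/6) = 1379/1469.

1379/1469


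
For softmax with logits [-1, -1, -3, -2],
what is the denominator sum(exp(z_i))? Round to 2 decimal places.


Denom = e^-1=0.3679 + e^-1=0.3679 + e^-3=0.0498 + e^-2=0.1353. Sum = 0.9209, which rounds to 0.92.

0.92


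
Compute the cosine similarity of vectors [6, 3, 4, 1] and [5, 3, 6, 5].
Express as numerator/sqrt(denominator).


dot = 68. |a|^2 = 62, |b|^2 = 95. cos = 68/sqrt(5890).

68/sqrt(5890)


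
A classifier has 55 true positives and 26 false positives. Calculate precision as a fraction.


Precision = TP / (TP + FP) = 55 / 81 = 55/81.

55/81


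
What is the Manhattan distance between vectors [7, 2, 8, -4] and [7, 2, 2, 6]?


d = sum of absolute differences: |7-7|=0 + |2-2|=0 + |8-2|=6 + |-4-6|=10 = 16.

16


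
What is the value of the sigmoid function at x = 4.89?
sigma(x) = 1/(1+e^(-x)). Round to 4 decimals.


sigma(4.89) = 1/(1+e^(-4.89)) = 1/(1+0.007521) = 1/1.007521 = 0.9925.

0.9925


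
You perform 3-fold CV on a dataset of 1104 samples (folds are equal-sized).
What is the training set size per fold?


Each validation fold has 1104/3 = 368 samples. Training set = 1104 - 368 = 736.

736


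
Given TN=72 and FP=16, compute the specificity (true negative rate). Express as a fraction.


Specificity = TN / (TN + FP) = 72 / 88 = 9/11.

9/11


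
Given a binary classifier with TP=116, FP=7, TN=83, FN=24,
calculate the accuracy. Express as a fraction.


Accuracy = (TP + TN) / (TP + TN + FP + FN) = (116 + 83) / 230 = 199/230.

199/230
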